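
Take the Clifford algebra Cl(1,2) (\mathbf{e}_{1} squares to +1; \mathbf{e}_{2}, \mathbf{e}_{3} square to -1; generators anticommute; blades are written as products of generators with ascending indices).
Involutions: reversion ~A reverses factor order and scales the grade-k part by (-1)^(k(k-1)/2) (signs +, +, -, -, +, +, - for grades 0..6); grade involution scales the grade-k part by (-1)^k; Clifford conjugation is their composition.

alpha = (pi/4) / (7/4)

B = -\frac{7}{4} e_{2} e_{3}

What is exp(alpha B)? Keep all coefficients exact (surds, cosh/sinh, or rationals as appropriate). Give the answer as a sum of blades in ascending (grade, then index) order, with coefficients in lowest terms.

B^2 = (-\frac{7}{4})^2*(e_{2} e_{3})^2 = \frac{49}{16}*(-1) = -\frac{49}{16} (a basis 2-blade squares to minus the product of its generators' squares).
B^2 = -\frac{49}{16} — the series telescopes trigonometrically here: l = \frac{7}{4}, alpha*l = \frac{\pi}{4}, so exp(alpha B) = cos(\frac{\pi}{4}) + (sin(\frac{\pi}{4})/(\frac{7}{4}))*B = \frac{\sqrt{2}}{2} + (\frac{2 \sqrt{2}}{7})*B.
Answer: \frac{\sqrt{2}}{2} - \frac{\sqrt{2}}{2} e_{2} e_{3}


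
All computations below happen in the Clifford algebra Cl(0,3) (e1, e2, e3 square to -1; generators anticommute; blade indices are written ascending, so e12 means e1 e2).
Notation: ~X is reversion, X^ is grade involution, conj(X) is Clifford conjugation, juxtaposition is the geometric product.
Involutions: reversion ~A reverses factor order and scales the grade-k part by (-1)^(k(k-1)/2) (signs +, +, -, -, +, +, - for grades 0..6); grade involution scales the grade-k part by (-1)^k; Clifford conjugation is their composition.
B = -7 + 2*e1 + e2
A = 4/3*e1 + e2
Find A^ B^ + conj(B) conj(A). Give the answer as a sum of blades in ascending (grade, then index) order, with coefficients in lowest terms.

first term: -11/3 + 28/3*e1 + 7*e2 - 2/3*e12
second term: -11/3 + 28/3*e1 + 7*e2 + 2/3*e12
Answer: -22/3 + 56/3*e1 + 14*e2


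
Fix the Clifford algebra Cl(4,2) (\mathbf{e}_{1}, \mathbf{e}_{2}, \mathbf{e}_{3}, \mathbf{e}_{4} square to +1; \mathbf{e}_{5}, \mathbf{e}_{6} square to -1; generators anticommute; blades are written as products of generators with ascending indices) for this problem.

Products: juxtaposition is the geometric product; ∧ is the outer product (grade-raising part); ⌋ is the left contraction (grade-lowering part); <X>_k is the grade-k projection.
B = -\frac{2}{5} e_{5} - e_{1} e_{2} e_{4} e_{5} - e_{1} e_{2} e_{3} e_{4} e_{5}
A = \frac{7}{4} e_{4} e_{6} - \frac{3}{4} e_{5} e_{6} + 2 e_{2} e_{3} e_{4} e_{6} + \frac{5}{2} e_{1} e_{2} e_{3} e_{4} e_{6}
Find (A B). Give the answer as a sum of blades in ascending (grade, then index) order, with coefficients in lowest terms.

step 1: \frac{3}{10} e_{6} + \frac{5}{2} e_{5} e_{6} + 2 e_{1} e_{5} e_{6} + \frac{5}{2} e_{3} e_{5} e_{6} + \frac{7}{10} e_{4} e_{5} e_{6} + \frac{3}{4} e_{1} e_{2} e_{4} e_{6} - \frac{7}{4} e_{1} e_{2} e_{5} e_{6} + 2 e_{1} e_{3} e_{5} e_{6} + \frac{3}{4} e_{1} e_{2} e_{3} e_{4} e_{6} - \frac{7}{4} e_{1} e_{2} e_{3} e_{5} e_{6} + \frac{4}{5} e_{2} e_{3} e_{4} e_{5} e_{6} + e_{1} e_{2} e_{3} e_{4} e_{5} e_{6}
Answer: \frac{3}{10} e_{6} + \frac{5}{2} e_{5} e_{6} + 2 e_{1} e_{5} e_{6} + \frac{5}{2} e_{3} e_{5} e_{6} + \frac{7}{10} e_{4} e_{5} e_{6} + \frac{3}{4} e_{1} e_{2} e_{4} e_{6} - \frac{7}{4} e_{1} e_{2} e_{5} e_{6} + 2 e_{1} e_{3} e_{5} e_{6} + \frac{3}{4} e_{1} e_{2} e_{3} e_{4} e_{6} - \frac{7}{4} e_{1} e_{2} e_{3} e_{5} e_{6} + \frac{4}{5} e_{2} e_{3} e_{4} e_{5} e_{6} + e_{1} e_{2} e_{3} e_{4} e_{5} e_{6}


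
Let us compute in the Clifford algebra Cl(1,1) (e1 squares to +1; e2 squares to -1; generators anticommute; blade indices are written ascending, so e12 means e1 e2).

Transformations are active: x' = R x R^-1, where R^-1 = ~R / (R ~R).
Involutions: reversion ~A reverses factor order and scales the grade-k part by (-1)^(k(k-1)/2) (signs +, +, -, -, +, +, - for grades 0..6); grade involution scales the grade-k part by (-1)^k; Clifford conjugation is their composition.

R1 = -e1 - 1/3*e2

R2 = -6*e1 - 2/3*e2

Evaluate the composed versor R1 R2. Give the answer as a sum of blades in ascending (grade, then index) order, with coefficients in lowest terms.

Distribute over the terms of R1 (each basis-blade product reordered to ascending indices, repeated generators contracted through their squares):
(-e1) R2 = 6 + 2/3*e12
(-1/3*e2) R2 = -2/9 - 2*e12
Summing the partial products and collecting blades:
Answer: 52/9 - 4/3*e12


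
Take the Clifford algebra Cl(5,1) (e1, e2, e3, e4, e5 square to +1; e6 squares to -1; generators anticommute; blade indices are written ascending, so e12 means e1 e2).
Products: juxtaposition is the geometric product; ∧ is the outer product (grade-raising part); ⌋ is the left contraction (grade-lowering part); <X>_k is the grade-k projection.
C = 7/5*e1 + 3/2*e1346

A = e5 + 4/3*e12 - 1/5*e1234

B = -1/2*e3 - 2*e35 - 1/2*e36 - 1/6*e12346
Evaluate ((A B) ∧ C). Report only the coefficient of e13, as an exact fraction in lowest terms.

step 1: 2*e3 + 1/30*e6 + 1/2*e35 - 2/3*e123 - 1/10*e124 + 2/9*e346 + 1/2*e356 - 8/3*e1235 - 2/3*e1236 - 2/5*e1245 - 1/10*e1246 - 1/6*e123456
step 2: -14/5*e13 - 7/150*e16 + 7/10*e135 - 14/45*e1346 - 7/10*e1356
Answer: -14/5


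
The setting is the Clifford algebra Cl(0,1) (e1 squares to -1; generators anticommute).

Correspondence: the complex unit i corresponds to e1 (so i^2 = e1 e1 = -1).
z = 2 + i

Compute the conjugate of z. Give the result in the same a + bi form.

In blades: z = 2 + e1.
Conjugation here is Clifford conjugation: the scalar is fixed and the grade-1 and grade-2 blades all flip sign, giving 2 - e1; translating back:
Answer: 2 - i


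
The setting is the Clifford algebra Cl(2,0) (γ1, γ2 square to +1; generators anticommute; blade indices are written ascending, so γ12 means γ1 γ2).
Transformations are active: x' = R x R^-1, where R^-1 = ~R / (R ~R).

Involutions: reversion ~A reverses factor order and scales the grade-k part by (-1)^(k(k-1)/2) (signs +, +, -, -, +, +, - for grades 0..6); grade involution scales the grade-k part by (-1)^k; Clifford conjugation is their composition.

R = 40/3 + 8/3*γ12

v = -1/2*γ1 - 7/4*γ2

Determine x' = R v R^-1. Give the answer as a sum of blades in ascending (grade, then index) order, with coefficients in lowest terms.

~R = 40/3 - 8/3*γ12, and R ~R = 1664/9, so R^-1 = ~R / (1664/9).
R v = -34/3*γ1 - 22*γ2
Answer: -59/52*γ1 - 37/26*γ2


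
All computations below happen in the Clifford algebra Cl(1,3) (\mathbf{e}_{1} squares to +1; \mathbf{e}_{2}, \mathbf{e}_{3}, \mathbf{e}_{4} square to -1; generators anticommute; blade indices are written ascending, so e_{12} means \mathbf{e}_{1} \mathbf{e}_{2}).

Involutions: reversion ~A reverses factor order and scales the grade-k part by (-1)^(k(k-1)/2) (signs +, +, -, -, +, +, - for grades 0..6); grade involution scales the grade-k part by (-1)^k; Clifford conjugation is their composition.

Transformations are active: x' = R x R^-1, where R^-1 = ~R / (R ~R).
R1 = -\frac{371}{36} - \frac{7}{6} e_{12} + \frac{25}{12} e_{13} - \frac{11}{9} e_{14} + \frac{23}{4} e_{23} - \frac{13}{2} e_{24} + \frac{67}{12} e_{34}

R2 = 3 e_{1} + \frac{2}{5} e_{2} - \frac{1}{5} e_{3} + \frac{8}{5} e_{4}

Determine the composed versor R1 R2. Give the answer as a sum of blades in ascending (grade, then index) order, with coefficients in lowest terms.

Distribute over the terms of R2 (each basis-blade product reordered to ascending indices, repeated generators contracted through their squares):
R1 (3 e_{1}) = -\frac{371}{12} e_{1} + \frac{7}{2} e_{2} - \frac{25}{4} e_{3} + \frac{11}{3} e_{4} + \frac{69}{4} e_{123} - \frac{39}{2} e_{124} + \frac{67}{4} e_{134}
R1 (\frac{2}{5} e_{2}) = \frac{7}{15} e_{1} - \frac{371}{90} e_{2} + \frac{23}{10} e_{3} - \frac{13}{5} e_{4} - \frac{5}{6} e_{123} + \frac{22}{45} e_{124} + \frac{67}{30} e_{234}
R1 (-\frac{1}{5} e_{3}) = \frac{5}{12} e_{1} + \frac{23}{20} e_{2} + \frac{371}{180} e_{3} - \frac{67}{60} e_{4} + \frac{7}{30} e_{123} - \frac{11}{45} e_{134} - \frac{13}{10} e_{234}
R1 (\frac{8}{5} e_{4}) = \frac{88}{45} e_{1} + \frac{52}{5} e_{2} - \frac{134}{15} e_{3} - \frac{742}{45} e_{4} - \frac{28}{15} e_{124} + \frac{10}{3} e_{134} + \frac{46}{5} e_{234}
Summing the partial products and collecting blades:
Answer: -\frac{2527}{90} e_{1} + \frac{1967}{180} e_{2} - \frac{487}{45} e_{3} - \frac{2977}{180} e_{4} + \frac{333}{20} e_{123} - \frac{1879}{90} e_{124} + \frac{3571}{180} e_{134} + \frac{152}{15} e_{234}


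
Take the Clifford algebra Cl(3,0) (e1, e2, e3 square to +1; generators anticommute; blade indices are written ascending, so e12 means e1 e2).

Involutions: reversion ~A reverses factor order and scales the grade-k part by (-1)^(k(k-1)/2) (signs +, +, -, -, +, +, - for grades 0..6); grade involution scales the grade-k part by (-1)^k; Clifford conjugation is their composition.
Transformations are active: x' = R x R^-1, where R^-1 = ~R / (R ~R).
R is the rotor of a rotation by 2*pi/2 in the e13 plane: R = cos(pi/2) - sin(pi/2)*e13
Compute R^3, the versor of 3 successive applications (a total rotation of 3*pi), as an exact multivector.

The rotor phase is half the rotation angle and phases add under composition, so 3 steps in the e13 plane accumulate phase 3*(pi/2) = 3*pi/2: R^3 = cos(3*pi/2) - sin(3*pi/2)*e13.
cos(3*pi/2) = 0 and sin(3*pi/2) = -1, so R^3 = e13. The net rotation is 1*pi (after discarding 1 full turn, each of which contributes a factor -1 to the rotor); the rotor keeps the half-angle phase exactly.
Answer: e13


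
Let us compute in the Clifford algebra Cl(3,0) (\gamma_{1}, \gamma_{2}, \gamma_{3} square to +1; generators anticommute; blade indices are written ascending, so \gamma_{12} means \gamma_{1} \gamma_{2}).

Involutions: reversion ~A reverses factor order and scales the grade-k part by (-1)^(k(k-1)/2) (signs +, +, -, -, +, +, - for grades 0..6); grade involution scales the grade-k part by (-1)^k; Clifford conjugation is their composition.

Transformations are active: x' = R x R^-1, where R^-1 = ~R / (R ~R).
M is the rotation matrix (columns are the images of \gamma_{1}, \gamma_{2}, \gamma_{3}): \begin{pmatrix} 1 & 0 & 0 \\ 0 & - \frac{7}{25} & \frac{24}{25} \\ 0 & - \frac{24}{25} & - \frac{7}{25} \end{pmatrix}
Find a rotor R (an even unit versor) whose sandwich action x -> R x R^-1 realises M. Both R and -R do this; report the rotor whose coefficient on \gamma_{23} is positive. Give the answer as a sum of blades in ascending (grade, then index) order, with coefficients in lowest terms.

Method: write R = a + b12*\gamma_{12} + b13*\gamma_{13} + b23*\gamma_{23} with a^2 + b12^2 + b13^2 + b23^2 = 1 (so R^-1 = ~R). Expanding the columns R e_j ~R gives tr M = 4a^2 - 1 and, from the antisymmetric part, M21 - M12 = -4a*b12, M13 - M31 = 4a*b13, M32 - M23 = -4a*b23.
Here tr M = \frac{11}{25}, so a^2 = (1 + tr M)/4 = \frac{9}{25} and a = ±\frac{3}{5}. Taking a = \frac{3}{5}: M21 - M12 = 0, M13 - M31 = 0, M32 - M23 = -\frac{48}{25}, giving b12 = 0, b13 = 0, b23 = \frac{4}{5}, i.e. R = \frac{3}{5} + \frac{4}{5} \gamma_{23}.
Its \gamma_{23} coefficient is already positive.
Answer: \frac{3}{5} + \frac{4}{5} \gamma_{23}. Note: both R and -R realise this M (trace \frac{11}{25}); the covering map identifies them, and the \gamma_{23}-coefficient sign is the tie-breaker.


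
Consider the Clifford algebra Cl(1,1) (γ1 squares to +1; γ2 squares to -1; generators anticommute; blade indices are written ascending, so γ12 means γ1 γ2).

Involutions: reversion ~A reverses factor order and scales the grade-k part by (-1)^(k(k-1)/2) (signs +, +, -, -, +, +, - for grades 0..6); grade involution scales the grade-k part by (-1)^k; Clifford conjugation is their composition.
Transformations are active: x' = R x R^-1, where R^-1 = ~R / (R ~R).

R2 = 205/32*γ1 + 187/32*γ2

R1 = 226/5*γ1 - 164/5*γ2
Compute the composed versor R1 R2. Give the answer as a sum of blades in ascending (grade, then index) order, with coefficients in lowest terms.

Distribute over the terms of R1 (each basis-blade product reordered to ascending indices, repeated generators contracted through their squares):
(226/5*γ1) R2 = 4633/16 + 21131/80*γ12
(-164/5*γ2) R2 = 7667/40 + 1681/8*γ12
Summing the partial products and collecting blades:
Answer: 38499/80 + 37941/80*γ12


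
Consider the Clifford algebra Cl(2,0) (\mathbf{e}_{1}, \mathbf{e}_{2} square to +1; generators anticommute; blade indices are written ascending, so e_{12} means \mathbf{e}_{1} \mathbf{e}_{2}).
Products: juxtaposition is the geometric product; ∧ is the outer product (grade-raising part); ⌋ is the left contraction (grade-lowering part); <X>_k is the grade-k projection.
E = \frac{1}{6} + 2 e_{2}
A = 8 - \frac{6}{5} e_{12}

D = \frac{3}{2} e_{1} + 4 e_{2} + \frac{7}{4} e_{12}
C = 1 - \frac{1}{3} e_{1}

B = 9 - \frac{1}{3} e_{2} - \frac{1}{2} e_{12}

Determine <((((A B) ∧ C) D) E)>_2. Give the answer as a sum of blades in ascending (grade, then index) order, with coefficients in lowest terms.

step 1: \frac{357}{5} + \frac{2}{5} e_{1} - \frac{8}{3} e_{2} - \frac{74}{5} e_{12}
step 2: \frac{357}{5} - \frac{117}{5} e_{1} - \frac{8}{3} e_{2} - \frac{706}{45} e_{12}
step 3: -\frac{824}{45} + \frac{4411}{90} e_{1} + \frac{16091}{60} e_{2} + \frac{707}{20} e_{12}
step 4: \frac{28799}{54} + \frac{42589}{540} e_{1} + \frac{323}{40} e_{2} + \frac{37409}{360} e_{12}
step 5: \frac{37409}{360} e_{12}
Answer: \frac{37409}{360} e_{12}


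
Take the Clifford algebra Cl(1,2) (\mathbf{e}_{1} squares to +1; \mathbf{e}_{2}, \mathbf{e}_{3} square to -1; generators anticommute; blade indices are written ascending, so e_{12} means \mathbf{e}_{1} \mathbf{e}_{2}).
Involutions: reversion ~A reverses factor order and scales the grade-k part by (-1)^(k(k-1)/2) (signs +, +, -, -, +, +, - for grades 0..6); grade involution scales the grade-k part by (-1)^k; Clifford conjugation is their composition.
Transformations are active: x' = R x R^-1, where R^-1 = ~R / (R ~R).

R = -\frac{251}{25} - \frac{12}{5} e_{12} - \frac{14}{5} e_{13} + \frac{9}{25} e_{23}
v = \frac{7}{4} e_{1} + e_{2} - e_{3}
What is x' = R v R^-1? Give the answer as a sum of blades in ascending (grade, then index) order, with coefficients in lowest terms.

~R = -\frac{251}{25} + \frac{12}{5} e_{12} + \frac{14}{5} e_{13} - \frac{9}{25} e_{23}, and R ~R = \frac{54582}{625}, so R^-1 = ~R / (\frac{54582}{625}).
R v = -\frac{1797}{100} e_{1} - \frac{137}{25} e_{2} + \frac{153}{10} e_{3} + \frac{583}{100} e_{123}
Answer: \frac{88419}{36388} e_{1} - \frac{2071}{18194} e_{2} - \frac{39981}{18194} e_{3}


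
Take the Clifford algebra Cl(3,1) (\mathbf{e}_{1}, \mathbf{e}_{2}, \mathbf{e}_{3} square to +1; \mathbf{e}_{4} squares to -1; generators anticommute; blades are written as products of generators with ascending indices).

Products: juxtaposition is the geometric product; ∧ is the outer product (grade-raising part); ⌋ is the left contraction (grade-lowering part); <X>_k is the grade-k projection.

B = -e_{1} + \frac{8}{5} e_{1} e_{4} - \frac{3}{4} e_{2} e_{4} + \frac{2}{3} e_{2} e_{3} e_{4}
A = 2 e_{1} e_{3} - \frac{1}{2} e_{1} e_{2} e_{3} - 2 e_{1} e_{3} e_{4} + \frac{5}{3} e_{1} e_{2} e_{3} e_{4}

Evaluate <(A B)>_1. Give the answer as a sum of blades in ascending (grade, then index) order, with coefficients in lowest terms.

step 1: \frac{10}{9} e_{1} + \frac{26}{5} e_{3} - \frac{4}{3} e_{1} e_{2} + \frac{5}{4} e_{1} e_{3} + \frac{1}{3} e_{1} e_{4} + \frac{19}{6} e_{2} e_{3} - \frac{6}{5} e_{3} e_{4} - \frac{3}{2} e_{1} e_{2} e_{3} - \frac{4}{3} e_{1} e_{2} e_{4} - \frac{3}{8} e_{1} e_{3} e_{4} + \frac{13}{15} e_{2} e_{3} e_{4} + \frac{3}{2} e_{1} e_{2} e_{3} e_{4}
step 2: \frac{10}{9} e_{1} + \frac{26}{5} e_{3}
Answer: \frac{10}{9} e_{1} + \frac{26}{5} e_{3}


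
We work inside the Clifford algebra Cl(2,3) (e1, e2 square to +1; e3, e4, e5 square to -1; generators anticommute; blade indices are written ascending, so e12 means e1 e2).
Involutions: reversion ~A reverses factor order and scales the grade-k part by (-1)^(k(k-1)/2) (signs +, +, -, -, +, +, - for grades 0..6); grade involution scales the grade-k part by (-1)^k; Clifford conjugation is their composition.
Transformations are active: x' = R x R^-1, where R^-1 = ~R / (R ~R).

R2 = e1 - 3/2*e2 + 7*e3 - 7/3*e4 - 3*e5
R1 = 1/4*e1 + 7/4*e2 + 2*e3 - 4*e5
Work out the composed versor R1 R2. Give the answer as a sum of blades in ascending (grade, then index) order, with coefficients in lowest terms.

Distribute over the terms of R1 (each basis-blade product reordered to ascending indices, repeated generators contracted through their squares):
(1/4*e1) R2 = 1/4 - 3/8*e12 + 7/4*e13 - 7/12*e14 - 3/4*e15
(7/4*e2) R2 = -21/8 - 7/4*e12 + 49/4*e23 - 49/12*e24 - 21/4*e25
(2*e3) R2 = -14 - 2*e13 + 3*e23 - 14/3*e34 - 6*e35
(-4*e5) R2 = -12 + 4*e15 - 6*e25 + 28*e35 - 28/3*e45
Summing the partial products and collecting blades:
Answer: -227/8 - 17/8*e12 - 1/4*e13 - 7/12*e14 + 13/4*e15 + 61/4*e23 - 49/12*e24 - 45/4*e25 - 14/3*e34 + 22*e35 - 28/3*e45


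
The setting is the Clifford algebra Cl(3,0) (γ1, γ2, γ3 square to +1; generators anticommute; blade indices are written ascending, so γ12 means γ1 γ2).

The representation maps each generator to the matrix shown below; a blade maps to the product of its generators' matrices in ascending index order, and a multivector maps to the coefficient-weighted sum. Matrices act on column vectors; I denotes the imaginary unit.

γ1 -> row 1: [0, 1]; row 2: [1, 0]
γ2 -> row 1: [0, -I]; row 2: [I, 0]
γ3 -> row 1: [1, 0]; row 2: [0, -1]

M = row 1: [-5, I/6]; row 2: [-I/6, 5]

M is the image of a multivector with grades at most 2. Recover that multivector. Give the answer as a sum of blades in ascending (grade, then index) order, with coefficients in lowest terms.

Method: 1, rho(γ1), rho(γ2), rho(γ3) form a trace-orthogonal basis of the 2x2 complex matrices (tr(X Y) = 2 if X = Y, else 0), so M = m0*1 + m1*rho(γ1) + m2*rho(γ2) + m3*rho(γ3) with m0 = tr(M)/2 = 0, m1 = tr(M rho(γ1))/2 = 0, m2 = tr(M rho(γ2))/2 = -1/6, m3 = tr(M rho(γ3))/2 = -5.
Multiplying table entries, the bivector images are rho(γ12) = I*rho(γ3), rho(γ13) = -I*rho(γ2), rho(γ23) = I*rho(γ1); with real blade coefficients the real parts of m0..m3 are the coefficients of 1, γ1, γ2, γ3 and the imaginary parts give the bivectors (γ23: Im m1, γ13: -Im m2, γ12: Im m3).
Answer: -1/6*γ2 - 5*γ3


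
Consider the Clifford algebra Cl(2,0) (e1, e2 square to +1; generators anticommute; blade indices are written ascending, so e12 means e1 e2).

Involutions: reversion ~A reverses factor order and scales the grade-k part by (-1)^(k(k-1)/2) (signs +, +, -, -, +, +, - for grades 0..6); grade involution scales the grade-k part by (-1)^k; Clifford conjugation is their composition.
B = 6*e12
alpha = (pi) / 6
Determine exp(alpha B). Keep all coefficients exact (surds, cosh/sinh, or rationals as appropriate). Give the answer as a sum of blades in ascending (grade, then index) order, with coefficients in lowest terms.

B^2 = (6)^2*(e12)^2 = 36*(-1) = -36 (a basis 2-blade squares to minus the product of its generators' squares).
B^2 = -36 — a negative square means the series sums to a rotation: l = 6, alpha*l = pi, so exp(alpha B) = cos(pi) + (sin(pi)/6)*B = -1 + (0)*B.
Answer: -1


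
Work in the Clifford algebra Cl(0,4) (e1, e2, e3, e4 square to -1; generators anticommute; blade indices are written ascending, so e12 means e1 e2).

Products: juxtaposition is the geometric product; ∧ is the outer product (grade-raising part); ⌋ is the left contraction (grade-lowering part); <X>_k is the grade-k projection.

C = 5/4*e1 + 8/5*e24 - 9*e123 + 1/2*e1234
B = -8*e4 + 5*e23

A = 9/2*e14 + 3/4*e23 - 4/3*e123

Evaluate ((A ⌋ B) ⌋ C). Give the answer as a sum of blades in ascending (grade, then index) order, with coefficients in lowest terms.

step 1: -15/4
step 2: -75/16*e1 - 6*e24 + 135/4*e123 - 15/8*e1234
Answer: -75/16*e1 - 6*e24 + 135/4*e123 - 15/8*e1234


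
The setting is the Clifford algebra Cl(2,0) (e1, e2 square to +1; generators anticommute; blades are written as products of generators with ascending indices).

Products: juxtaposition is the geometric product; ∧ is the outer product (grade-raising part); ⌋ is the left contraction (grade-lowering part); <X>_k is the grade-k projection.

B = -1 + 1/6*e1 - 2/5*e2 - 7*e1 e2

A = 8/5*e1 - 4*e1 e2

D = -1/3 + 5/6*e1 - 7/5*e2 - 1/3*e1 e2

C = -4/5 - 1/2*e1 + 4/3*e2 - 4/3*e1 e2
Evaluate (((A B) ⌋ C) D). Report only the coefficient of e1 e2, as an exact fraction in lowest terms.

step 1: -416/15 - 158/15*e2 + 84/25*e1 e2
step 2: 568/45 - 8/45*e1 - 1664/45*e2 + 1664/45*e1 e2
step 3: 40324/675 - 36124/675*e1 - 24368/675*e2 + 9808/675*e1 e2
Answer: 9808/675


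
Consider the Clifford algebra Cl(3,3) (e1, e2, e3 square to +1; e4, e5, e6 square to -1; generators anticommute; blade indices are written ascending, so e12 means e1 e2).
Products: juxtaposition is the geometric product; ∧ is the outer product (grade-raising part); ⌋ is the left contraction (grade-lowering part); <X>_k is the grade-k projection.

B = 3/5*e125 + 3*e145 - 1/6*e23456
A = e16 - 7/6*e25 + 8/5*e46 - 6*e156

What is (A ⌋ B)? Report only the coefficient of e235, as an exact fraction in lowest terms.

step 1: -7/10*e1 - 4/15*e235 + 7/36*e346
Answer: -4/15


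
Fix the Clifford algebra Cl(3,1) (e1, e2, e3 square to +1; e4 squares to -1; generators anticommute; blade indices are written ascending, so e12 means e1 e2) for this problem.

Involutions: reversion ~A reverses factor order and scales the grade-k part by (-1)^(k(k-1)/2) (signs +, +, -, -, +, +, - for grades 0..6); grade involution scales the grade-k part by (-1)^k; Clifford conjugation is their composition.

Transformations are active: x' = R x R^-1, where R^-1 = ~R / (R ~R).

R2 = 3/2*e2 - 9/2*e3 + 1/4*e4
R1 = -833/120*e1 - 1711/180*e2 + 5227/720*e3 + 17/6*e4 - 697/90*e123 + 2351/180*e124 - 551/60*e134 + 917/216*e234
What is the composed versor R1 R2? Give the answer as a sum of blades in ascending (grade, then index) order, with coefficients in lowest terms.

Distribute over the terms of R2 (each basis-blade product reordered to ascending indices, repeated generators contracted through their squares):
R1 (3/2*e2) = -1711/120 - 833/80*e12 + 697/60*e13 - 2351/120*e14 - 5227/480*e23 - 17/4*e24 + 917/144*e34 - 551/40*e1234
R1 (-9/2*e3) = -5227/160 + 697/20*e12 + 2499/80*e13 - 1653/40*e14 + 1711/40*e23 + 917/48*e24 + 51/4*e34 + 2351/40*e1234
R1 (1/4*e4) = -17/24 - 2351/720*e12 + 551/240*e13 - 833/480*e14 - 917/864*e23 - 1711/720*e24 + 5227/2880*e34 - 697/360*e1234
Summing the partial products and collecting blades:
Answer: -4573/96 + 3811/180*e12 + 903/20*e13 - 30073/480*e14 + 3329/108*e23 + 1123/90*e24 + 60287/2880*e34 + 15503/360*e1234


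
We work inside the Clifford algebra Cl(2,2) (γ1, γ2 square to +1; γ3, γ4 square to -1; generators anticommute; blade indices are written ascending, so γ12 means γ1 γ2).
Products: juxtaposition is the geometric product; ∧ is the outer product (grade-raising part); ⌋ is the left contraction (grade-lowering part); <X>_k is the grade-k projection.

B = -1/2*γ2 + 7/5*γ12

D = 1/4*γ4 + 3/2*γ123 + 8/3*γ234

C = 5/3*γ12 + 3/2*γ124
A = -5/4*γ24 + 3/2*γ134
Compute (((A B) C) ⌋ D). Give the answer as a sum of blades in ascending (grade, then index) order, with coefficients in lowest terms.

step 1: -5/8*γ4 + 7/4*γ14 + 21/10*γ234 - 3/4*γ1234
step 2: -21/8*γ2 - 9/8*γ3 + 15/16*γ12 + 63/20*γ13 + 35/12*γ24 + 5/4*γ34 - 25/24*γ124 - 7/2*γ134
step 3: -967/120*γ2 - 2645/288*γ3 + 27/16*γ12 + 63/16*γ13 - 3*γ24 - 7*γ34
Answer: -967/120*γ2 - 2645/288*γ3 + 27/16*γ12 + 63/16*γ13 - 3*γ24 - 7*γ34


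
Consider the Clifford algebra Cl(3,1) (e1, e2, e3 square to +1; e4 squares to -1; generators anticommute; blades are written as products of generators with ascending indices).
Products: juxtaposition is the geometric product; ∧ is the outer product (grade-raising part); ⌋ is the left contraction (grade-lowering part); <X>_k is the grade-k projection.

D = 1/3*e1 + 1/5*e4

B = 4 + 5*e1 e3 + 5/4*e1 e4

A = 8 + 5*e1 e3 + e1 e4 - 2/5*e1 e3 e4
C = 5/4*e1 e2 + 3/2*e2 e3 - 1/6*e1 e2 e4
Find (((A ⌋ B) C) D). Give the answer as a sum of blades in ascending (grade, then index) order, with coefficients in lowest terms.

step 1: 33/4 + 40*e1 e3 + 10*e1 e4
step 2: 5/3*e2 - 795/16*e1 e2 + 499/8*e2 e3 + 25/2*e2 e4 - 11/8*e1 e2 e4 - 20/3*e2 e3 e4 + 15*e1 e2 e3 e4
step 3: 225/16*e2 - 101/360*e1 e2 + 4/3*e2 e3 - 1/8*e2 e4 + 427/24*e1 e2 e3 - 277/48*e1 e2 e4 + 299/40*e2 e3 e4 + 20/9*e1 e2 e3 e4
Answer: 225/16*e2 - 101/360*e1 e2 + 4/3*e2 e3 - 1/8*e2 e4 + 427/24*e1 e2 e3 - 277/48*e1 e2 e4 + 299/40*e2 e3 e4 + 20/9*e1 e2 e3 e4


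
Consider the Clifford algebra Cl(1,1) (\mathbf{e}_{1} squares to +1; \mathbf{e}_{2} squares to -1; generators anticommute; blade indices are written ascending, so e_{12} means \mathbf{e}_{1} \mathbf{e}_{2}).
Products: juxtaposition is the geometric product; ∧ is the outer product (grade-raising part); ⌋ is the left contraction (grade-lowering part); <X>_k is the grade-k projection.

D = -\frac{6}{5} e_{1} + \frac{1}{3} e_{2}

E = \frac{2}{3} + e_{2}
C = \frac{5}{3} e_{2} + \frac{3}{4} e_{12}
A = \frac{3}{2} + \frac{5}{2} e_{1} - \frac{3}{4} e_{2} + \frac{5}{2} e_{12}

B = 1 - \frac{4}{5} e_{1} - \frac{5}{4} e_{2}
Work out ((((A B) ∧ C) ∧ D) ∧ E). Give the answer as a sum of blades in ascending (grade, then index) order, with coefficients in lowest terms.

step 1: -\frac{23}{16} + \frac{177}{40} e_{1} - \frac{5}{8} e_{2} - \frac{49}{40} e_{12}
step 2: -\frac{115}{48} e_{2} + \frac{403}{64} e_{12}
step 3: -\frac{23}{8} e_{12}
step 4: -\frac{23}{12} e_{12}
Answer: -\frac{23}{12} e_{12}


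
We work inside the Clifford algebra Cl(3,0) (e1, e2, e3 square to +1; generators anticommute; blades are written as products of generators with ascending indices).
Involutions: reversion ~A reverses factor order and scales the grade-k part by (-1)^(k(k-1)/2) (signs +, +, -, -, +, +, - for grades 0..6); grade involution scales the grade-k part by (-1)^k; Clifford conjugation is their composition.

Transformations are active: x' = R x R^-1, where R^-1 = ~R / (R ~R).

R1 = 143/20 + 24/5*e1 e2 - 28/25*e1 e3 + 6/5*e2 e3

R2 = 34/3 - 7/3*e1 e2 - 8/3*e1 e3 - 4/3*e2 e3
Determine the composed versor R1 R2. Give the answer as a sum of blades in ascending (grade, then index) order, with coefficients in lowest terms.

Distribute over the terms of R1 (each basis-blade product reordered to ascending indices, repeated generators contracted through their squares):
(143/20) R2 = 2431/30 - 1001/60*e1 e2 - 286/15*e1 e3 - 143/15*e2 e3
(24/5*e1 e2) R2 = 56/5 + 272/5*e1 e2 - 32/5*e1 e3 + 64/5*e2 e3
(-28/25*e1 e3) R2 = -224/75 - 112/75*e1 e2 - 952/75*e1 e3 + 196/75*e2 e3
(6/5*e2 e3) R2 = 8/5 - 16/5*e1 e2 + 14/5*e1 e3 + 68/5*e2 e3
Summing the partial products and collecting blades:
Answer: 13627/150 + 9907/300*e1 e2 - 884/25*e1 e3 + 487/25*e2 e3


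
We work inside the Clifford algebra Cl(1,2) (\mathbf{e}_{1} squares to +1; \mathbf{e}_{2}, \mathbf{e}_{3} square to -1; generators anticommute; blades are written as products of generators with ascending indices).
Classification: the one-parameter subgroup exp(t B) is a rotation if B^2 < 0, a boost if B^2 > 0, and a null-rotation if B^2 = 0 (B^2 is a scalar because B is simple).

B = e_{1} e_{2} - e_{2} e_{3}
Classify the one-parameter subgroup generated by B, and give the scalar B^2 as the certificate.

B^2 term by term: the squares give (1)^2*(e_{1} e_{2})^2 + (-1)^2*(e_{2} e_{3})^2 = 1*(+1) + 1*(-1) = 0 (each basis 2-blade squares to minus the product of its generators' squares); cross terms between blades sharing an index anticommute and cancel. So B^2 = 0.
Answer: null-rotation, certificate B^2 = 0. One invariant decides it: the square 0 survives every conjugation, and its sign is exactly the classification.


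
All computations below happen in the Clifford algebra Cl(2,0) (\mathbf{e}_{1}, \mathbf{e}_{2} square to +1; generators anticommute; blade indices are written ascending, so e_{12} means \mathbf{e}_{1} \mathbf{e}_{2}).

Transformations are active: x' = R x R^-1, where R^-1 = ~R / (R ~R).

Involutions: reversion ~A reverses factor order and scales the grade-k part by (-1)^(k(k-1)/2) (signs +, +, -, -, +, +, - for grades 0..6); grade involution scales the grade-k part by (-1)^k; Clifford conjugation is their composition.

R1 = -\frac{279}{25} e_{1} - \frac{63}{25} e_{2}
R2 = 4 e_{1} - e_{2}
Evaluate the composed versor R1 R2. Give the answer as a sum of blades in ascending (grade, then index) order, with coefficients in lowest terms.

Distribute over the terms of R1 (each basis-blade product reordered to ascending indices, repeated generators contracted through their squares):
(-\frac{279}{25} e_{1}) R2 = -\frac{1116}{25} + \frac{279}{25} e_{12}
(-\frac{63}{25} e_{2}) R2 = \frac{63}{25} + \frac{252}{25} e_{12}
Summing the partial products and collecting blades:
Answer: -\frac{1053}{25} + \frac{531}{25} e_{12}


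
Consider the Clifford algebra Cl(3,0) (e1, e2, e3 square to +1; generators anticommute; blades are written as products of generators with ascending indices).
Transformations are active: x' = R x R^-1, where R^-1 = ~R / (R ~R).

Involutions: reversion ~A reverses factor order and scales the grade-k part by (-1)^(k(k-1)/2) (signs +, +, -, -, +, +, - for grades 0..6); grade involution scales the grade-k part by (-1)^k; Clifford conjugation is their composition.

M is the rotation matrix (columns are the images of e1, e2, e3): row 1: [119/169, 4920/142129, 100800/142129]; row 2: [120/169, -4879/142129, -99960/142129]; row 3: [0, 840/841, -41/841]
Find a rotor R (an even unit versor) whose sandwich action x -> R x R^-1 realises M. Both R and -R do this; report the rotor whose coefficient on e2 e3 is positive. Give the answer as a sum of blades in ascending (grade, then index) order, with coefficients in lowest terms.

Method: write R = a + b12*e1 e2 + b13*e1 e3 + b23*e2 e3 with a^2 + b12^2 + b13^2 + b23^2 = 1 (so R^-1 = ~R). Expanding the columns R e_j ~R gives tr M = 4a^2 - 1 and, from the antisymmetric part, M21 - M12 = -4a*b12, M13 - M31 = 4a*b13, M32 - M23 = -4a*b23.
Here tr M = 88271/142129, so a^2 = (1 + tr M)/4 = 57600/142129 and a = ±240/377. Taking a = 240/377: M21 - M12 = 96000/142129, M13 - M31 = 100800/142129, M32 - M23 = 241920/142129, giving b12 = -100/377, b13 = 105/377, b23 = -252/377, i.e. R = 240/377 - 100/377*e1 e2 + 105/377*e1 e3 - 252/377*e2 e3.
Its e2 e3 coefficient is negative, so report the other preimage -R.
Answer: -240/377 + 100/377*e1 e2 - 105/377*e1 e3 + 252/377*e2 e3. Why the constraint matters: R and -R act identically through the sandwich — M has trace 88271/142129 either way — so only the sign condition on e2 e3 picks one of the two preimages.


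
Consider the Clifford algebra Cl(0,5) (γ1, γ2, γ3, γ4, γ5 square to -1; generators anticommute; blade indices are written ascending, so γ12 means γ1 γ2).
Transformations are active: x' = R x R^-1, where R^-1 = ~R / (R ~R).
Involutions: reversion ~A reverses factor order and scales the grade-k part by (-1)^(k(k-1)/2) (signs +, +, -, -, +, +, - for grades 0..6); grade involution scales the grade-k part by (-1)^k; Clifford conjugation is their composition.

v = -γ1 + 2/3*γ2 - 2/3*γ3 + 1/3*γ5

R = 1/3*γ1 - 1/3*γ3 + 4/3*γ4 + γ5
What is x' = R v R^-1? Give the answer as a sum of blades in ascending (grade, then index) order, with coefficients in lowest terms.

~R = 1/3*γ1 - 1/3*γ3 + 4/3*γ4 + γ5, and R ~R = -3, so R^-1 = ~R / (-3).
R v = -2/9 + 2/9*γ12 - 5/9*γ13 + 4/3*γ14 + 10/9*γ15 + 2/9*γ23 - 8/9*γ24 - 2/3*γ25 + 8/9*γ34 + 5/9*γ35 + 4/9*γ45
Answer: 85/81*γ1 - 2/3*γ2 + 50/81*γ3 + 16/81*γ4 - 5/27*γ5


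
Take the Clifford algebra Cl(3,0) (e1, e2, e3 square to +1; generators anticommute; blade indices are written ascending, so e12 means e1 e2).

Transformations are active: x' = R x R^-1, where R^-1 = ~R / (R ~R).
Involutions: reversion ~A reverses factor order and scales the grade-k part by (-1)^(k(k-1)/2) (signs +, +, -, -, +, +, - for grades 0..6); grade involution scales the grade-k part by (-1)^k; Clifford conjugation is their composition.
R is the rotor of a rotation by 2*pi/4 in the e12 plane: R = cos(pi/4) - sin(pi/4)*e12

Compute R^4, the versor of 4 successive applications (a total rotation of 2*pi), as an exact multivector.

The rotor phase is half the rotation angle and phases add under composition, so 4 steps in the e12 plane accumulate phase 4*(pi/4) = pi: R^4 = cos(pi) - sin(pi)*e12.
cos(pi) = -1 and sin(pi) = 0, so R^4 = -1. The total rotation 2*pi is 1 full turn, so every vector returns to itself, yet the rotor is -1, on the OTHER sheet of the double cover (an odd number of 2*pi turns).
Answer: -1


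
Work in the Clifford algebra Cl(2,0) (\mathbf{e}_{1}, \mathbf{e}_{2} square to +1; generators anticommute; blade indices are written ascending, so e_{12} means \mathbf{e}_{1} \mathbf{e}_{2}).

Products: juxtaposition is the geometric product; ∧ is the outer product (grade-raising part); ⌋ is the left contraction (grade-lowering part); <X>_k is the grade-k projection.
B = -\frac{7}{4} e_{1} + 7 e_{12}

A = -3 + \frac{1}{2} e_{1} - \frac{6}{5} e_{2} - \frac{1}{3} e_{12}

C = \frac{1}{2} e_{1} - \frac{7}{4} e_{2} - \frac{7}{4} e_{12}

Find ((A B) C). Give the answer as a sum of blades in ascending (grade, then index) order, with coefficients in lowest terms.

step 1: \frac{35}{24} + \frac{273}{20} e_{1} + \frac{35}{12} e_{2} - \frac{231}{10} e_{12}
step 2: -\frac{9289}{240} + \frac{5551}{120} e_{1} - \frac{7147}{480} e_{2} - \frac{13391}{480} e_{12}
Answer: -\frac{9289}{240} + \frac{5551}{120} e_{1} - \frac{7147}{480} e_{2} - \frac{13391}{480} e_{12}


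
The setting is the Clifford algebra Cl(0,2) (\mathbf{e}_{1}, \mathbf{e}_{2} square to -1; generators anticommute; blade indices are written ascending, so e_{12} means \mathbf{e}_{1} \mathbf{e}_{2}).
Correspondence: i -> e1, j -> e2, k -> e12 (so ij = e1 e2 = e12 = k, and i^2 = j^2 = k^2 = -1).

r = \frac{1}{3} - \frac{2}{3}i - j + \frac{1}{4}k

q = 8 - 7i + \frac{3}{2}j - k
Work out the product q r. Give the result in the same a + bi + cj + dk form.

In blades: q = 8 - 7 e_{1} + \frac{3}{2} e_{2} - e_{12}, r = \frac{1}{3} - \frac{2}{3} e_{1} - e_{2} + \frac{1}{4} e_{12}.
Distribute q over r term by term (generator squares from the signature, products reordered to ascending indices): (8)*r = \frac{8}{3} - \frac{16}{3} e_{1} - 8 e_{2} + 2 e_{12}; (-7 e_{1})*r = -\frac{14}{3} - \frac{7}{3} e_{1} + \frac{7}{4} e_{2} + 7 e_{12}; (\frac{3}{2} e_{2})*r = \frac{3}{2} + \frac{3}{8} e_{1} + \frac{1}{2} e_{2} + e_{12}; (-e_{12})*r = \frac{1}{4} - e_{1} + \frac{2}{3} e_{2} - \frac{1}{3} e_{12}.
Sum: -\frac{1}{4} - \frac{199}{24} e_{1} - \frac{61}{12} e_{2} + \frac{29}{3} e_{12}; translating back through the correspondence:
Answer: -\frac{1}{4} - \frac{199}{24}i - \frac{61}{12}j + \frac{29}{3}k


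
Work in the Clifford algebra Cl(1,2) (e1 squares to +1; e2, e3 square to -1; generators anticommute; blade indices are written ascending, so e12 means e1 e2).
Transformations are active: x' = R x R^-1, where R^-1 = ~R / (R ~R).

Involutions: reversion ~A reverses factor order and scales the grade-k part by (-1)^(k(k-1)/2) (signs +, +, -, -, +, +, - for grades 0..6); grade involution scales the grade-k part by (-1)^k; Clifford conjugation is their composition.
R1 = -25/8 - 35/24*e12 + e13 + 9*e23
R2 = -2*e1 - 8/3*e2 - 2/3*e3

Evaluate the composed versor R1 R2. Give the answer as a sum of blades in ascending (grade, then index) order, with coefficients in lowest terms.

Distribute over the terms of R2 (each basis-blade product reordered to ascending indices, repeated generators contracted through their squares):
R1 (-2*e1) = 25/4*e1 - 35/12*e2 + 2*e3 - 18*e123
R1 (-8/3*e2) = -35/9*e1 + 25/3*e2 - 24*e3 + 8/3*e123
R1 (-2/3*e3) = 2/3*e1 + 6*e2 + 25/12*e3 + 35/36*e123
Summing the partial products and collecting blades:
Answer: 109/36*e1 + 137/12*e2 - 239/12*e3 - 517/36*e123


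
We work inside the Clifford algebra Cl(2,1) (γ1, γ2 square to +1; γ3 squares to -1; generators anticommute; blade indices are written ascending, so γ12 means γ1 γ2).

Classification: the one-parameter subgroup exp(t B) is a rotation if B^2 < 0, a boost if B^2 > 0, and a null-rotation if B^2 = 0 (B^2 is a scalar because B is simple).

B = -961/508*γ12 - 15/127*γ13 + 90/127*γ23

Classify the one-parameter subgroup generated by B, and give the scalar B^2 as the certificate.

B^2 term by term: the squares give (-961/508)^2*(γ12)^2 + (-15/127)^2*(γ13)^2 + (90/127)^2*(γ23)^2 = 923521/258064*(-1) + 225/16129*(+1) + 8100/16129*(+1) = -49/16 (each basis 2-blade squares to minus the product of its generators' squares); cross terms between blades sharing an index anticommute and cancel. So B^2 = -49/16.
Answer: rotation, certificate B^2 = -49/16. The class reads off the invariant scalar -49/16 directly.


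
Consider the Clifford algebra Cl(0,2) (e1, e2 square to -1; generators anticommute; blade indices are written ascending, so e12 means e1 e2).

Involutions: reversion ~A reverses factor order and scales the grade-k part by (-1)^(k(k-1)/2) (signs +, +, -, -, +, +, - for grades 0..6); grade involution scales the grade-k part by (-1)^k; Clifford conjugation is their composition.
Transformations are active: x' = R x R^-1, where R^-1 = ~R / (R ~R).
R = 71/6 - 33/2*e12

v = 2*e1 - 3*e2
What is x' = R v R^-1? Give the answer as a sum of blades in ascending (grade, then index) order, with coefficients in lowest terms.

~R = 71/6 + 33/2*e12, and R ~R = 7421/18, so R^-1 = ~R / (7421/18).
R v = -155/6*e1 - 137/2*e2
Answer: -25847/7421*e1 - 6918/7421*e2


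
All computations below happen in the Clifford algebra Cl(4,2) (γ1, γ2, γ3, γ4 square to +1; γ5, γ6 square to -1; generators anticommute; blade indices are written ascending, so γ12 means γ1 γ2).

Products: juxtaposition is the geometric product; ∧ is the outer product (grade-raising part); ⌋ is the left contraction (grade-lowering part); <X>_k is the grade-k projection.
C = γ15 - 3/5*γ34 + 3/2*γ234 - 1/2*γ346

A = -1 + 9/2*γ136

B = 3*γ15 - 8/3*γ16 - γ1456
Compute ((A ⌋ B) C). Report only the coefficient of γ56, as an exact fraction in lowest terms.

step 1: -3*γ15 + 8/3*γ16 + γ1456
step 2: -3 - γ46 + 8/3*γ56 + 4/3*γ134 - 1/2*γ135 + 9/5*γ1345 - 8/5*γ1346 + 3/5*γ1356 + 9/2*γ12345 - 4*γ12346 + 3/2*γ12356 + 3/2*γ13456
Answer: 8/3


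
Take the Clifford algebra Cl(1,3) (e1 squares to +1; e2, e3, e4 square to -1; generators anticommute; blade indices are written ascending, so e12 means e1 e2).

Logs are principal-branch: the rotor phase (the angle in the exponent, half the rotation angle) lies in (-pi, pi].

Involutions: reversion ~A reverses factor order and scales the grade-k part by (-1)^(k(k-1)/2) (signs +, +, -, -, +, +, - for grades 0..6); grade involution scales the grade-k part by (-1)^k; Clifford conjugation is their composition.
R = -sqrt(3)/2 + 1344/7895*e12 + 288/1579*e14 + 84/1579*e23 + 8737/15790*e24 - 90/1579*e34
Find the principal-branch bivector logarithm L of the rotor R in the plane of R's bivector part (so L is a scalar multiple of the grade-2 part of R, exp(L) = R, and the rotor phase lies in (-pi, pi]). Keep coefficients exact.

The scalar part of R is -sqrt(3)/2, which pins the rotor phase on the principal branch; dividing the bivector part by the sine of that phase recovers the unit plane, and L is the phase times that plane.
Concretely: cos(phase) = -sqrt(3)/2 gives phase = ±5*pi/6, and since phase/sin(phase) is even the sign is immaterial: L = (phase/sin(phase)) * <R>_2 = (5*pi/3) * <R>_2.
Answer: 448*pi/1579*e12 + 480*pi/1579*e14 + 140*pi/1579*e23 + 8737*pi/9474*e24 - 150*pi/1579*e34


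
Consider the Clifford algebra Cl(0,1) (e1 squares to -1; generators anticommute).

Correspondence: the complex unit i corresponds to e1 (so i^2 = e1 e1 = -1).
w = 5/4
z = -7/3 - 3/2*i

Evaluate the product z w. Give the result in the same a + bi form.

In blades: z = -7/3 - 3/2*e1, w = 5/4.
Distribute z over w term by term (generator squares from the signature, products reordered to ascending indices): (-7/3)*w = -35/12; (-3/2*e1)*w = -15/8*e1.
Sum: -35/12 - 15/8*e1; translating back through the correspondence:
Answer: -35/12 - 15/8*i
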